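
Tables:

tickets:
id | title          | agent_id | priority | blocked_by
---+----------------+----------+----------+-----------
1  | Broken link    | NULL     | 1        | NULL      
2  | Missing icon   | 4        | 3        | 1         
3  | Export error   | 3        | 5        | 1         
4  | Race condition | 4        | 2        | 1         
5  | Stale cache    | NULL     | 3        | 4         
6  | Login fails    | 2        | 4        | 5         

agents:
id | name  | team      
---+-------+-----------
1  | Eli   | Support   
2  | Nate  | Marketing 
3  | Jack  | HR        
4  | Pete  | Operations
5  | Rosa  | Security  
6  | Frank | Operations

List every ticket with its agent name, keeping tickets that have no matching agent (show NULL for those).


LEFT JOIN keeps every row from tickets (the left table); where agent_id has no match in agents, the agent columns become NULL. Walk through each ticket:
  - ticket 1 (Broken link): agent_id=NULL, no match -> kept with NULL
  - ticket 2 (Missing icon): agent_id=4 -> matches Pete
  - ticket 3 (Export error): agent_id=3 -> matches Jack
  - ticket 4 (Race condition): agent_id=4 -> matches Pete
  - ticket 5 (Stale cache): agent_id=NULL, no match -> kept with NULL
  - ticket 6 (Login fails): agent_id=2 -> matches Nate
All 6 rows appear; 2 have NULL agent.

SQL:
SELECT a.title, b.name AS agent
FROM tickets a
LEFT JOIN agents b ON a.agent_id = b.id

Result:
title          | agent
---------------+------
Broken link    | NULL 
Missing icon   | Pete 
Export error   | Jack 
Race condition | Pete 
Stale cache    | NULL 
Login fails    | Nate 


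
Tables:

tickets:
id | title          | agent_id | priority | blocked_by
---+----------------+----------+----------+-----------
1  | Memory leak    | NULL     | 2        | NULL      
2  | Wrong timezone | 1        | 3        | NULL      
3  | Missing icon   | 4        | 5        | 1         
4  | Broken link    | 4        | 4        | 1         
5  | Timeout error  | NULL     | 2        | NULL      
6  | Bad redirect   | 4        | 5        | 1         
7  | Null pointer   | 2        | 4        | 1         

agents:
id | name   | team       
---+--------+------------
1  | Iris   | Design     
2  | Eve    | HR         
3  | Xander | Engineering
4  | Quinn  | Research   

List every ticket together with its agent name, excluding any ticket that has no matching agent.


INNER JOIN keeps only tickets rows whose agent_id matches an id in agents. Walk through each ticket:
  - ticket 1 (Memory leak): agent_id=NULL, no match -> dropped
  - ticket 2 (Wrong timezone): agent_id=1 -> matches Iris
  - ticket 3 (Missing icon): agent_id=4 -> matches Quinn
  - ticket 4 (Broken link): agent_id=4 -> matches Quinn
  - ticket 5 (Timeout error): agent_id=NULL, no match -> dropped
  - ticket 6 (Bad redirect): agent_id=4 -> matches Quinn
  - ticket 7 (Null pointer): agent_id=2 -> matches Eve
So 2 of 7 rows are dropped.

SQL:
SELECT a.title, b.name AS agent
FROM tickets a
INNER JOIN agents b ON a.agent_id = b.id

Result:
title          | agent
---------------+------
Wrong timezone | Iris 
Missing icon   | Quinn
Broken link    | Quinn
Bad redirect   | Quinn
Null pointer   | Eve  


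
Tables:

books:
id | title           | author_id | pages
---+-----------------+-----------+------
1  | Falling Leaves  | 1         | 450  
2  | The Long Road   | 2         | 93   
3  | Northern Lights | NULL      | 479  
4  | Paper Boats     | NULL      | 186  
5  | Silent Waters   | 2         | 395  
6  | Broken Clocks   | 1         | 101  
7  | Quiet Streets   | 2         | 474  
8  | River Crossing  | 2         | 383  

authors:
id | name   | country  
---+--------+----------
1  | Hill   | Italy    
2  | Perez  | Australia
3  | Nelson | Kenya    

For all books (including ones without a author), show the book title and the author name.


LEFT JOIN keeps every row from books (the left table); where author_id has no match in authors, the author columns become NULL. Walk through each book:
  - book 1 (Falling Leaves): author_id=1 -> matches Hill
  - book 2 (The Long Road): author_id=2 -> matches Perez
  - book 3 (Northern Lights): author_id=NULL, no match -> kept with NULL
  - book 4 (Paper Boats): author_id=NULL, no match -> kept with NULL
  - book 5 (Silent Waters): author_id=2 -> matches Perez
  - book 6 (Broken Clocks): author_id=1 -> matches Hill
  - book 7 (Quiet Streets): author_id=2 -> matches Perez
  - book 8 (River Crossing): author_id=2 -> matches Perez
All 8 rows appear; 2 have NULL author.

SQL:
SELECT a.title, b.name AS author
FROM books a
LEFT JOIN authors b ON a.author_id = b.id

Result:
title           | author
----------------+-------
Falling Leaves  | Hill  
The Long Road   | Perez 
Northern Lights | NULL  
Paper Boats     | NULL  
Silent Waters   | Perez 
Broken Clocks   | Hill  
Quiet Streets   | Perez 
River Crossing  | Perez 


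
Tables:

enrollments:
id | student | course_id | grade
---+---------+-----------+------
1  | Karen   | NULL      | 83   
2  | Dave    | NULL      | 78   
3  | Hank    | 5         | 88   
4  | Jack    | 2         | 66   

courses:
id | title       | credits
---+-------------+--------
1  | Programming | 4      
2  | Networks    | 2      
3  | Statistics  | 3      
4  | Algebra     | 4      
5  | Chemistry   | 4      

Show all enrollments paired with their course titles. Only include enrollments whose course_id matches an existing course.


INNER JOIN keeps only enrollments rows whose course_id matches an id in courses. Walk through each enrollment:
  - enrollment 1 (Karen): course_id=NULL, no match -> dropped
  - enrollment 2 (Dave): course_id=NULL, no match -> dropped
  - enrollment 3 (Hank): course_id=5 -> matches Chemistry
  - enrollment 4 (Jack): course_id=2 -> matches Networks
So 2 of 4 rows are dropped.

SQL:
SELECT a.student, b.title AS course
FROM enrollments a
INNER JOIN courses b ON a.course_id = b.id

Result:
student | course   
--------+----------
Hank    | Chemistry
Jack    | Networks 


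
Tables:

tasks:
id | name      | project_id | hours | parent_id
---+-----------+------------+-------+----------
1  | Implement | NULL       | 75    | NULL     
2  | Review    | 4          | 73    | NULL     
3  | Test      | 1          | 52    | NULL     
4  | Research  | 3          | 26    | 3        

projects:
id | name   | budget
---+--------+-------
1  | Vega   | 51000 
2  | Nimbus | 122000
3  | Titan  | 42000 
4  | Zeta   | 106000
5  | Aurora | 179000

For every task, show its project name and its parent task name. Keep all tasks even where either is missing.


Two LEFT JOINs from the same base table tasks: one to projects via project_id, one to tasks itself via parent_id. Both are LEFT so every task is preserved.
Match against projects:
  - task 1 (Implement): project_id=NULL, no match -> kept with NULL
  - task 2 (Review): project_id=4 -> matches Zeta
  - task 3 (Test): project_id=1 -> matches Vega
  - task 4 (Research): project_id=3 -> matches Titan
Match against tasks (self):
  - task 1 (Implement): parent_id=NULL -> NULL
  - task 2 (Review): parent_id=NULL -> NULL
  - task 3 (Test): parent_id=NULL -> NULL
  - task 4 (Research): parent_id=3 -> Test

SQL:
SELECT a.name, b.name AS project, c.name AS parent
FROM tasks a
LEFT JOIN projects b ON a.project_id = b.id
LEFT JOIN tasks c ON a.parent_id = c.id

Result:
name      | project | parent
----------+---------+-------
Implement | NULL    | NULL  
Review    | Zeta    | NULL  
Test      | Vega    | NULL  
Research  | Titan   | Test  


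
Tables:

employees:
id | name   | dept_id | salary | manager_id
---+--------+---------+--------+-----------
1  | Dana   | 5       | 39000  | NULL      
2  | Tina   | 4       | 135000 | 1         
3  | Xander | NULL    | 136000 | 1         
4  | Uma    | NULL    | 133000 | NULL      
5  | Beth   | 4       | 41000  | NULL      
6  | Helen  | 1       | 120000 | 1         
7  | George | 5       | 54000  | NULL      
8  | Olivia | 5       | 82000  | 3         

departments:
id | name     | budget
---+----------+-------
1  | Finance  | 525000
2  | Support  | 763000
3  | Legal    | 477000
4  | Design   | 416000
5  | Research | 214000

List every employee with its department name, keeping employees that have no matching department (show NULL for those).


LEFT JOIN keeps every row from employees (the left table); where dept_id has no match in departments, the department columns become NULL. Walk through each employee:
  - employee 1 (Dana): dept_id=5 -> matches Research
  - employee 2 (Tina): dept_id=4 -> matches Design
  - employee 3 (Xander): dept_id=NULL, no match -> kept with NULL
  - employee 4 (Uma): dept_id=NULL, no match -> kept with NULL
  - employee 5 (Beth): dept_id=4 -> matches Design
  - employee 6 (Helen): dept_id=1 -> matches Finance
  - employee 7 (George): dept_id=5 -> matches Research
  - employee 8 (Olivia): dept_id=5 -> matches Research
All 8 rows appear; 2 have NULL department.

SQL:
SELECT a.name, b.name AS department
FROM employees a
LEFT JOIN departments b ON a.dept_id = b.id

Result:
name   | department
-------+-----------
Dana   | Research  
Tina   | Design    
Xander | NULL      
Uma    | NULL      
Beth   | Design    
Helen  | Finance   
George | Research  
Olivia | Research  


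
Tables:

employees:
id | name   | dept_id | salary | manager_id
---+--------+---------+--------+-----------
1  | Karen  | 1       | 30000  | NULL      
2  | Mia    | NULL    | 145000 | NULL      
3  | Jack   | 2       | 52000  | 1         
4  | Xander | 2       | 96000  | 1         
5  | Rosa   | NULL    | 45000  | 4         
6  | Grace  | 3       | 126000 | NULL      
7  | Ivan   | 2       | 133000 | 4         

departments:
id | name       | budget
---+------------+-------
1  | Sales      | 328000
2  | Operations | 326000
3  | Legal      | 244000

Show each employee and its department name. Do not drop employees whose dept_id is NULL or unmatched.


LEFT JOIN keeps every row from employees (the left table); where dept_id has no match in departments, the department columns become NULL. Walk through each employee:
  - employee 1 (Karen): dept_id=1 -> matches Sales
  - employee 2 (Mia): dept_id=NULL, no match -> kept with NULL
  - employee 3 (Jack): dept_id=2 -> matches Operations
  - employee 4 (Xander): dept_id=2 -> matches Operations
  - employee 5 (Rosa): dept_id=NULL, no match -> kept with NULL
  - employee 6 (Grace): dept_id=3 -> matches Legal
  - employee 7 (Ivan): dept_id=2 -> matches Operations
All 7 rows appear; 2 have NULL department.

SQL:
SELECT a.name, b.name AS department
FROM employees a
LEFT JOIN departments b ON a.dept_id = b.id

Result:
name   | department
-------+-----------
Karen  | Sales     
Mia    | NULL      
Jack   | Operations
Xander | Operations
Rosa   | NULL      
Grace  | Legal     
Ivan   | Operations


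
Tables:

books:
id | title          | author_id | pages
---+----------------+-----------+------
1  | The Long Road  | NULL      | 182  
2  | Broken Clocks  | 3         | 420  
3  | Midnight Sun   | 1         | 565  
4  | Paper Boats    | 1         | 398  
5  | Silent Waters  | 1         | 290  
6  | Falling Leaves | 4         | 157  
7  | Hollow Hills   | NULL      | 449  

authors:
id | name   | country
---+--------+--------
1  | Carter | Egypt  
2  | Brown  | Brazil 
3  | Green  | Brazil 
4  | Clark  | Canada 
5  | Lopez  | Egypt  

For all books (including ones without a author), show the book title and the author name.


LEFT JOIN keeps every row from books (the left table); where author_id has no match in authors, the author columns become NULL. Walk through each book:
  - book 1 (The Long Road): author_id=NULL, no match -> kept with NULL
  - book 2 (Broken Clocks): author_id=3 -> matches Green
  - book 3 (Midnight Sun): author_id=1 -> matches Carter
  - book 4 (Paper Boats): author_id=1 -> matches Carter
  - book 5 (Silent Waters): author_id=1 -> matches Carter
  - book 6 (Falling Leaves): author_id=4 -> matches Clark
  - book 7 (Hollow Hills): author_id=NULL, no match -> kept with NULL
All 7 rows appear; 2 have NULL author.

SQL:
SELECT a.title, b.name AS author
FROM books a
LEFT JOIN authors b ON a.author_id = b.id

Result:
title          | author
---------------+-------
The Long Road  | NULL  
Broken Clocks  | Green 
Midnight Sun   | Carter
Paper Boats    | Carter
Silent Waters  | Carter
Falling Leaves | Clark 
Hollow Hills   | NULL  


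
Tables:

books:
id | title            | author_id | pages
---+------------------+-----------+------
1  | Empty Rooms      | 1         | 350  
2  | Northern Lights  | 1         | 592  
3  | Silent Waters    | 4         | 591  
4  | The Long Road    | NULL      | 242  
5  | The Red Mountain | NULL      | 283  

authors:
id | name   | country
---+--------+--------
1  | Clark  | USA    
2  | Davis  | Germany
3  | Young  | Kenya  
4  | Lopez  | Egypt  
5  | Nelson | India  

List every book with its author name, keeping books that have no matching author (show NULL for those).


LEFT JOIN keeps every row from books (the left table); where author_id has no match in authors, the author columns become NULL. Walk through each book:
  - book 1 (Empty Rooms): author_id=1 -> matches Clark
  - book 2 (Northern Lights): author_id=1 -> matches Clark
  - book 3 (Silent Waters): author_id=4 -> matches Lopez
  - book 4 (The Long Road): author_id=NULL, no match -> kept with NULL
  - book 5 (The Red Mountain): author_id=NULL, no match -> kept with NULL
All 5 rows appear; 2 have NULL author.

SQL:
SELECT a.title, b.name AS author
FROM books a
LEFT JOIN authors b ON a.author_id = b.id

Result:
title            | author
-----------------+-------
Empty Rooms      | Clark 
Northern Lights  | Clark 
Silent Waters    | Lopez 
The Long Road    | NULL  
The Red Mountain | NULL  


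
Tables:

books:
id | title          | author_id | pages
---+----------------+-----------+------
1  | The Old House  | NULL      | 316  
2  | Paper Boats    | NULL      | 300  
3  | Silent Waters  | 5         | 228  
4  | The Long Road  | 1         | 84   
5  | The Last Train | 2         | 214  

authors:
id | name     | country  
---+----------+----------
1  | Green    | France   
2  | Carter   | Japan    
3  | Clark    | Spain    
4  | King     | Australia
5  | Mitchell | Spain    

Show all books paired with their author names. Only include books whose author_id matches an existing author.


INNER JOIN keeps only books rows whose author_id matches an id in authors. Walk through each book:
  - book 1 (The Old House): author_id=NULL, no match -> dropped
  - book 2 (Paper Boats): author_id=NULL, no match -> dropped
  - book 3 (Silent Waters): author_id=5 -> matches Mitchell
  - book 4 (The Long Road): author_id=1 -> matches Green
  - book 5 (The Last Train): author_id=2 -> matches Carter
So 2 of 5 rows are dropped.

SQL:
SELECT a.title, b.name AS author
FROM books a
INNER JOIN authors b ON a.author_id = b.id

Result:
title          | author  
---------------+---------
Silent Waters  | Mitchell
The Long Road  | Green   
The Last Train | Carter  


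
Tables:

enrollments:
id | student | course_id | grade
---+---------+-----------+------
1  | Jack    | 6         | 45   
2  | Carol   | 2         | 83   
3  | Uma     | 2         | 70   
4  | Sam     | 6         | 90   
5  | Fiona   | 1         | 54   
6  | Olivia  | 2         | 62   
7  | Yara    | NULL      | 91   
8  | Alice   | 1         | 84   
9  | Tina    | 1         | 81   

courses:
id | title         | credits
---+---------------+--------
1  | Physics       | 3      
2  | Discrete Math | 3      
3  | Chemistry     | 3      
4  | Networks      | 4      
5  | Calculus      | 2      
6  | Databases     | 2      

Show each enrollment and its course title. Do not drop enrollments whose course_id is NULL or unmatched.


LEFT JOIN keeps every row from enrollments (the left table); where course_id has no match in courses, the course columns become NULL. Walk through each enrollment:
  - enrollment 1 (Jack): course_id=6 -> matches Databases
  - enrollment 2 (Carol): course_id=2 -> matches Discrete Math
  - enrollment 3 (Uma): course_id=2 -> matches Discrete Math
  - enrollment 4 (Sam): course_id=6 -> matches Databases
  - enrollment 5 (Fiona): course_id=1 -> matches Physics
  - enrollment 6 (Olivia): course_id=2 -> matches Discrete Math
  - enrollment 7 (Yara): course_id=NULL, no match -> kept with NULL
  - enrollment 8 (Alice): course_id=1 -> matches Physics
  - enrollment 9 (Tina): course_id=1 -> matches Physics
All 9 rows appear; 1 has NULL course.

SQL:
SELECT a.student, b.title AS course
FROM enrollments a
LEFT JOIN courses b ON a.course_id = b.id

Result:
student | course       
--------+--------------
Jack    | Databases    
Carol   | Discrete Math
Uma     | Discrete Math
Sam     | Databases    
Fiona   | Physics      
Olivia  | Discrete Math
Yara    | NULL         
Alice   | Physics      
Tina    | Physics      


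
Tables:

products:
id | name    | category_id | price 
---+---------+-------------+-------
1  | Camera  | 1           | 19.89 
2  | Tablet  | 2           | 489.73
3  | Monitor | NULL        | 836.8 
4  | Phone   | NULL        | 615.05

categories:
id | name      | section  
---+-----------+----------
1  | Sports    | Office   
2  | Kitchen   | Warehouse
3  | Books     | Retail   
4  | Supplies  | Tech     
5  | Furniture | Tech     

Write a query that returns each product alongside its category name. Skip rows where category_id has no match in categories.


INNER JOIN keeps only products rows whose category_id matches an id in categories. Walk through each product:
  - product 1 (Camera): category_id=1 -> matches Sports
  - product 2 (Tablet): category_id=2 -> matches Kitchen
  - product 3 (Monitor): category_id=NULL, no match -> dropped
  - product 4 (Phone): category_id=NULL, no match -> dropped
So 2 of 4 rows are dropped.

SQL:
SELECT a.name, b.name AS category
FROM products a
INNER JOIN categories b ON a.category_id = b.id

Result:
name   | category
-------+---------
Camera | Sports  
Tablet | Kitchen 


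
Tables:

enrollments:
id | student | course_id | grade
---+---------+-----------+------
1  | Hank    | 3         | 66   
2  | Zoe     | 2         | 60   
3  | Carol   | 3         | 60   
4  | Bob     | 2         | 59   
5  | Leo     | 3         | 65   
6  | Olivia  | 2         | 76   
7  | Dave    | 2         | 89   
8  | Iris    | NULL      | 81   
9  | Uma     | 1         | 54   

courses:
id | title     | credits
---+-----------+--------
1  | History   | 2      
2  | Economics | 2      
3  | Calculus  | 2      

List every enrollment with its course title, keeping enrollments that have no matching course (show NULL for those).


LEFT JOIN keeps every row from enrollments (the left table); where course_id has no match in courses, the course columns become NULL. Walk through each enrollment:
  - enrollment 1 (Hank): course_id=3 -> matches Calculus
  - enrollment 2 (Zoe): course_id=2 -> matches Economics
  - enrollment 3 (Carol): course_id=3 -> matches Calculus
  - enrollment 4 (Bob): course_id=2 -> matches Economics
  - enrollment 5 (Leo): course_id=3 -> matches Calculus
  - enrollment 6 (Olivia): course_id=2 -> matches Economics
  - enrollment 7 (Dave): course_id=2 -> matches Economics
  - enrollment 8 (Iris): course_id=NULL, no match -> kept with NULL
  - enrollment 9 (Uma): course_id=1 -> matches History
All 9 rows appear; 1 has NULL course.

SQL:
SELECT a.student, b.title AS course
FROM enrollments a
LEFT JOIN courses b ON a.course_id = b.id

Result:
student | course   
--------+----------
Hank    | Calculus 
Zoe     | Economics
Carol   | Calculus 
Bob     | Economics
Leo     | Calculus 
Olivia  | Economics
Dave    | Economics
Iris    | NULL     
Uma     | History  


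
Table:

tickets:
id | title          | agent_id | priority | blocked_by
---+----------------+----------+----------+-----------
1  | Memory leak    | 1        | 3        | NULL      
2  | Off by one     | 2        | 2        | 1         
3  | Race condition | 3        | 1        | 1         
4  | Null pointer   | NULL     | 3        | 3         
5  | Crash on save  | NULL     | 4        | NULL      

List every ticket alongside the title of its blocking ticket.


This is a self-join: tickets is joined to a second copy of itself, matching each row's blocked_by to another row's id. Use LEFT JOIN so rows with blocked_by=NULL are kept.
  - ticket 1 (Memory leak): blocked_by=NULL -> NULL
  - ticket 2 (Off by one): blocked_by=1 -> Memory leak
  - ticket 3 (Race condition): blocked_by=1 -> Memory leak
  - ticket 4 (Null pointer): blocked_by=3 -> Race condition
  - ticket 5 (Crash on save): blocked_by=NULL -> NULL

SQL:
SELECT a.title AS item, b.title AS blocked_by
FROM tickets a
LEFT JOIN tickets b ON a.blocked_by = b.id

Result:
item           | blocked_by    
---------------+---------------
Memory leak    | NULL          
Off by one     | Memory leak   
Race condition | Memory leak   
Null pointer   | Race condition
Crash on save  | NULL          


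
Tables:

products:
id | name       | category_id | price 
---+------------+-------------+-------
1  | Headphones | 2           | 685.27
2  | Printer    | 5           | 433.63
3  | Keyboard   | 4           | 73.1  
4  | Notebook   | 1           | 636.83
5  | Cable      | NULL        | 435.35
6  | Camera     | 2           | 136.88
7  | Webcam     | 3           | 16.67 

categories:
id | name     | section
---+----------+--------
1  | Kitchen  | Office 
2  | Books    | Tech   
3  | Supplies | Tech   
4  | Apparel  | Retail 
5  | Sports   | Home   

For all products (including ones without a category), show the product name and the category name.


LEFT JOIN keeps every row from products (the left table); where category_id has no match in categories, the category columns become NULL. Walk through each product:
  - product 1 (Headphones): category_id=2 -> matches Books
  - product 2 (Printer): category_id=5 -> matches Sports
  - product 3 (Keyboard): category_id=4 -> matches Apparel
  - product 4 (Notebook): category_id=1 -> matches Kitchen
  - product 5 (Cable): category_id=NULL, no match -> kept with NULL
  - product 6 (Camera): category_id=2 -> matches Books
  - product 7 (Webcam): category_id=3 -> matches Supplies
All 7 rows appear; 1 has NULL category.

SQL:
SELECT a.name, b.name AS category
FROM products a
LEFT JOIN categories b ON a.category_id = b.id

Result:
name       | category
-----------+---------
Headphones | Books   
Printer    | Sports  
Keyboard   | Apparel 
Notebook   | Kitchen 
Cable      | NULL    
Camera     | Books   
Webcam     | Supplies


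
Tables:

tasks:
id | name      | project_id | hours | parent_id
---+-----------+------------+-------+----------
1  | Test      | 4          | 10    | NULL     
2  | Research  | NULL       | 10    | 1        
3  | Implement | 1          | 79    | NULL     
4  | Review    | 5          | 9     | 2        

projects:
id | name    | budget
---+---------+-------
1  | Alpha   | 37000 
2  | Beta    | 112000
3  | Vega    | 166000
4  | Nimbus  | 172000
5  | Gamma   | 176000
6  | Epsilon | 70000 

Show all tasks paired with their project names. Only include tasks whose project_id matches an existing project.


INNER JOIN keeps only tasks rows whose project_id matches an id in projects. Walk through each task:
  - task 1 (Test): project_id=4 -> matches Nimbus
  - task 2 (Research): project_id=NULL, no match -> dropped
  - task 3 (Implement): project_id=1 -> matches Alpha
  - task 4 (Review): project_id=5 -> matches Gamma
So 1 of 4 rows is dropped.

SQL:
SELECT a.name, b.name AS project
FROM tasks a
INNER JOIN projects b ON a.project_id = b.id

Result:
name      | project
----------+--------
Test      | Nimbus 
Implement | Alpha  
Review    | Gamma  


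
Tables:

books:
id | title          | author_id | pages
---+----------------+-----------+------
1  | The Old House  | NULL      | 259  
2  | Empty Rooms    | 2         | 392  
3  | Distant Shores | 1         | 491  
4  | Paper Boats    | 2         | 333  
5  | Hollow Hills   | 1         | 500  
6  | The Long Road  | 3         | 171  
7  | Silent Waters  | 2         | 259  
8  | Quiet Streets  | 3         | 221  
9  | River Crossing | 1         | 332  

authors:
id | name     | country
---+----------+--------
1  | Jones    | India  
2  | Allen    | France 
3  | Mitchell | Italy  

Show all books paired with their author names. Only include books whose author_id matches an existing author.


INNER JOIN keeps only books rows whose author_id matches an id in authors. Walk through each book:
  - book 1 (The Old House): author_id=NULL, no match -> dropped
  - book 2 (Empty Rooms): author_id=2 -> matches Allen
  - book 3 (Distant Shores): author_id=1 -> matches Jones
  - book 4 (Paper Boats): author_id=2 -> matches Allen
  - book 5 (Hollow Hills): author_id=1 -> matches Jones
  - book 6 (The Long Road): author_id=3 -> matches Mitchell
  - book 7 (Silent Waters): author_id=2 -> matches Allen
  - book 8 (Quiet Streets): author_id=3 -> matches Mitchell
  - book 9 (River Crossing): author_id=1 -> matches Jones
So 1 of 9 rows is dropped.

SQL:
SELECT a.title, b.name AS author
FROM books a
INNER JOIN authors b ON a.author_id = b.id

Result:
title          | author  
---------------+---------
Empty Rooms    | Allen   
Distant Shores | Jones   
Paper Boats    | Allen   
Hollow Hills   | Jones   
The Long Road  | Mitchell
Silent Waters  | Allen   
Quiet Streets  | Mitchell
River Crossing | Jones   


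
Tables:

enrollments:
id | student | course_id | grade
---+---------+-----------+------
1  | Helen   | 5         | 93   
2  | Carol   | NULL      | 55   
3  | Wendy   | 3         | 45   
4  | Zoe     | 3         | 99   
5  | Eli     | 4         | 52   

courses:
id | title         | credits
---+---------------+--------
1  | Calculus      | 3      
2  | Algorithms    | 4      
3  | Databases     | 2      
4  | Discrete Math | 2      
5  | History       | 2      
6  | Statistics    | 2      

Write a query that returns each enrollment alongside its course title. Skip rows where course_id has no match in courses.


INNER JOIN keeps only enrollments rows whose course_id matches an id in courses. Walk through each enrollment:
  - enrollment 1 (Helen): course_id=5 -> matches History
  - enrollment 2 (Carol): course_id=NULL, no match -> dropped
  - enrollment 3 (Wendy): course_id=3 -> matches Databases
  - enrollment 4 (Zoe): course_id=3 -> matches Databases
  - enrollment 5 (Eli): course_id=4 -> matches Discrete Math
So 1 of 5 rows is dropped.

SQL:
SELECT a.student, b.title AS course
FROM enrollments a
INNER JOIN courses b ON a.course_id = b.id

Result:
student | course       
--------+--------------
Helen   | History      
Wendy   | Databases    
Zoe     | Databases    
Eli     | Discrete Math


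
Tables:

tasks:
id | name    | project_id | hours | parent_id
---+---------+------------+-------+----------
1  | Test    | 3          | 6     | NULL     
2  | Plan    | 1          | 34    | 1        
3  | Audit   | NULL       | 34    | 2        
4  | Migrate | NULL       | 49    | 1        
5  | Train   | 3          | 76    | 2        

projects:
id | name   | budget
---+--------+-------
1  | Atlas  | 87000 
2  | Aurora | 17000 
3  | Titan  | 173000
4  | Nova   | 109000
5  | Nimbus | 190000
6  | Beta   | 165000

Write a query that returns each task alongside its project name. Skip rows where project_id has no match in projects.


INNER JOIN keeps only tasks rows whose project_id matches an id in projects. Walk through each task:
  - task 1 (Test): project_id=3 -> matches Titan
  - task 2 (Plan): project_id=1 -> matches Atlas
  - task 3 (Audit): project_id=NULL, no match -> dropped
  - task 4 (Migrate): project_id=NULL, no match -> dropped
  - task 5 (Train): project_id=3 -> matches Titan
So 2 of 5 rows are dropped.

SQL:
SELECT a.name, b.name AS project
FROM tasks a
INNER JOIN projects b ON a.project_id = b.id

Result:
name  | project
------+--------
Test  | Titan  
Plan  | Atlas  
Train | Titan  


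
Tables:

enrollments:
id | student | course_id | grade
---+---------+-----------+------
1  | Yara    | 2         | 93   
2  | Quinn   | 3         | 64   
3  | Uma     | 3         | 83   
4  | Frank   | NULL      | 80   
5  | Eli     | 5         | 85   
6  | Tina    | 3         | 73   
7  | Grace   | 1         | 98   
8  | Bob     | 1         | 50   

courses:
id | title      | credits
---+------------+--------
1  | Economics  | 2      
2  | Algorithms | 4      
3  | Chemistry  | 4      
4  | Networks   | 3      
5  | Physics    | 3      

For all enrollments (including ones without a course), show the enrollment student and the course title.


LEFT JOIN keeps every row from enrollments (the left table); where course_id has no match in courses, the course columns become NULL. Walk through each enrollment:
  - enrollment 1 (Yara): course_id=2 -> matches Algorithms
  - enrollment 2 (Quinn): course_id=3 -> matches Chemistry
  - enrollment 3 (Uma): course_id=3 -> matches Chemistry
  - enrollment 4 (Frank): course_id=NULL, no match -> kept with NULL
  - enrollment 5 (Eli): course_id=5 -> matches Physics
  - enrollment 6 (Tina): course_id=3 -> matches Chemistry
  - enrollment 7 (Grace): course_id=1 -> matches Economics
  - enrollment 8 (Bob): course_id=1 -> matches Economics
All 8 rows appear; 1 has NULL course.

SQL:
SELECT a.student, b.title AS course
FROM enrollments a
LEFT JOIN courses b ON a.course_id = b.id

Result:
student | course    
--------+-----------
Yara    | Algorithms
Quinn   | Chemistry 
Uma     | Chemistry 
Frank   | NULL      
Eli     | Physics   
Tina    | Chemistry 
Grace   | Economics 
Bob     | Economics 


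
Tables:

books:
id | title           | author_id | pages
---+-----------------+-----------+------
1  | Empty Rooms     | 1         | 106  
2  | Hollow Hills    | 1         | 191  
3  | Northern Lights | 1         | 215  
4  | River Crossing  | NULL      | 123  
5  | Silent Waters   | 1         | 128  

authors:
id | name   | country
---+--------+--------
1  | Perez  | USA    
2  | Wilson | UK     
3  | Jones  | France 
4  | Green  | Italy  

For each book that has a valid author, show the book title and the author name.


INNER JOIN keeps only books rows whose author_id matches an id in authors. Walk through each book:
  - book 1 (Empty Rooms): author_id=1 -> matches Perez
  - book 2 (Hollow Hills): author_id=1 -> matches Perez
  - book 3 (Northern Lights): author_id=1 -> matches Perez
  - book 4 (River Crossing): author_id=NULL, no match -> dropped
  - book 5 (Silent Waters): author_id=1 -> matches Perez
So 1 of 5 rows is dropped.

SQL:
SELECT a.title, b.name AS author
FROM books a
INNER JOIN authors b ON a.author_id = b.id

Result:
title           | author
----------------+-------
Empty Rooms     | Perez 
Hollow Hills    | Perez 
Northern Lights | Perez 
Silent Waters   | Perez 


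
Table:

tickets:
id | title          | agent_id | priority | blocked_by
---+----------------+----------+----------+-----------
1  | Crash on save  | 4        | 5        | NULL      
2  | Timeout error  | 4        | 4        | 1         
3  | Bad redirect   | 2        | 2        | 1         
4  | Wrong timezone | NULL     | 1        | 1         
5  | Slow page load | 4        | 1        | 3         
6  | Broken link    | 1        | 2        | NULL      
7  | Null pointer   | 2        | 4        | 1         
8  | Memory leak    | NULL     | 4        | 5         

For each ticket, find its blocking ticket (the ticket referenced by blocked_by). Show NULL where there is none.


This is a self-join: tickets is joined to a second copy of itself, matching each row's blocked_by to another row's id. Use LEFT JOIN so rows with blocked_by=NULL are kept.
  - ticket 1 (Crash on save): blocked_by=NULL -> NULL
  - ticket 2 (Timeout error): blocked_by=1 -> Crash on save
  - ticket 3 (Bad redirect): blocked_by=1 -> Crash on save
  - ticket 4 (Wrong timezone): blocked_by=1 -> Crash on save
  - ticket 5 (Slow page load): blocked_by=3 -> Bad redirect
  - ticket 6 (Broken link): blocked_by=NULL -> NULL
  - ticket 7 (Null pointer): blocked_by=1 -> Crash on save
  - ticket 8 (Memory leak): blocked_by=5 -> Slow page load

SQL:
SELECT a.title AS item, b.title AS blocked_by
FROM tickets a
LEFT JOIN tickets b ON a.blocked_by = b.id

Result:
item           | blocked_by    
---------------+---------------
Crash on save  | NULL          
Timeout error  | Crash on save 
Bad redirect   | Crash on save 
Wrong timezone | Crash on save 
Slow page load | Bad redirect  
Broken link    | NULL          
Null pointer   | Crash on save 
Memory leak    | Slow page load


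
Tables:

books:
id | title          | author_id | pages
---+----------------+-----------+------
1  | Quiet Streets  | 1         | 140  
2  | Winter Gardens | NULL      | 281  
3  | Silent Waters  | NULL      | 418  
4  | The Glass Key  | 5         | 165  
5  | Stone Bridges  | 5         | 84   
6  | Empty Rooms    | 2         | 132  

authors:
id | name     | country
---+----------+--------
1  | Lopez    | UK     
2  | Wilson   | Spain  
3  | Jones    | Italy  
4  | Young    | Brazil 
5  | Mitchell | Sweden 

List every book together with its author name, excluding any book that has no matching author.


INNER JOIN keeps only books rows whose author_id matches an id in authors. Walk through each book:
  - book 1 (Quiet Streets): author_id=1 -> matches Lopez
  - book 2 (Winter Gardens): author_id=NULL, no match -> dropped
  - book 3 (Silent Waters): author_id=NULL, no match -> dropped
  - book 4 (The Glass Key): author_id=5 -> matches Mitchell
  - book 5 (Stone Bridges): author_id=5 -> matches Mitchell
  - book 6 (Empty Rooms): author_id=2 -> matches Wilson
So 2 of 6 rows are dropped.

SQL:
SELECT a.title, b.name AS author
FROM books a
INNER JOIN authors b ON a.author_id = b.id

Result:
title         | author  
--------------+---------
Quiet Streets | Lopez   
The Glass Key | Mitchell
Stone Bridges | Mitchell
Empty Rooms   | Wilson  


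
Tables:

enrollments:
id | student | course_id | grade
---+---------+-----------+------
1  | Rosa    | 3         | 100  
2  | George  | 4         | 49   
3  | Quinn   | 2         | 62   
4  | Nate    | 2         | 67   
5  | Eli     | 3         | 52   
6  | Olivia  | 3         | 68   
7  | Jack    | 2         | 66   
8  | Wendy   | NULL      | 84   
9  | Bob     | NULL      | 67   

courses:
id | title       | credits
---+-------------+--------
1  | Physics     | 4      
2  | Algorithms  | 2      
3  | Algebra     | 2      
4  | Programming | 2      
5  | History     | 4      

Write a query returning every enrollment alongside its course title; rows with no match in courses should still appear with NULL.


LEFT JOIN keeps every row from enrollments (the left table); where course_id has no match in courses, the course columns become NULL. Walk through each enrollment:
  - enrollment 1 (Rosa): course_id=3 -> matches Algebra
  - enrollment 2 (George): course_id=4 -> matches Programming
  - enrollment 3 (Quinn): course_id=2 -> matches Algorithms
  - enrollment 4 (Nate): course_id=2 -> matches Algorithms
  - enrollment 5 (Eli): course_id=3 -> matches Algebra
  - enrollment 6 (Olivia): course_id=3 -> matches Algebra
  - enrollment 7 (Jack): course_id=2 -> matches Algorithms
  - enrollment 8 (Wendy): course_id=NULL, no match -> kept with NULL
  - enrollment 9 (Bob): course_id=NULL, no match -> kept with NULL
All 9 rows appear; 2 have NULL course.

SQL:
SELECT a.student, b.title AS course
FROM enrollments a
LEFT JOIN courses b ON a.course_id = b.id

Result:
student | course     
--------+------------
Rosa    | Algebra    
George  | Programming
Quinn   | Algorithms 
Nate    | Algorithms 
Eli     | Algebra    
Olivia  | Algebra    
Jack    | Algorithms 
Wendy   | NULL       
Bob     | NULL       


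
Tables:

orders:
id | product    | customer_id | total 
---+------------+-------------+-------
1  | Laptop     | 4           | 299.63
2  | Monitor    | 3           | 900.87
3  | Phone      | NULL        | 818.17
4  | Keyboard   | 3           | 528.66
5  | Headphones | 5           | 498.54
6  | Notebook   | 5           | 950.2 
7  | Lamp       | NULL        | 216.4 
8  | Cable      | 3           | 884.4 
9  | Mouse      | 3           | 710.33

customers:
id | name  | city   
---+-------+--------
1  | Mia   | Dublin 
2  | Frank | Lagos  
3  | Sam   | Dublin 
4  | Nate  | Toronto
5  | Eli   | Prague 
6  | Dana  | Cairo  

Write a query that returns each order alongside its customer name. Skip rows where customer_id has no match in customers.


INNER JOIN keeps only orders rows whose customer_id matches an id in customers. Walk through each order:
  - order 1 (Laptop): customer_id=4 -> matches Nate
  - order 2 (Monitor): customer_id=3 -> matches Sam
  - order 3 (Phone): customer_id=NULL, no match -> dropped
  - order 4 (Keyboard): customer_id=3 -> matches Sam
  - order 5 (Headphones): customer_id=5 -> matches Eli
  - order 6 (Notebook): customer_id=5 -> matches Eli
  - order 7 (Lamp): customer_id=NULL, no match -> dropped
  - order 8 (Cable): customer_id=3 -> matches Sam
  - order 9 (Mouse): customer_id=3 -> matches Sam
So 2 of 9 rows are dropped.

SQL:
SELECT a.product, b.name AS customer
FROM orders a
INNER JOIN customers b ON a.customer_id = b.id

Result:
product    | customer
-----------+---------
Laptop     | Nate    
Monitor    | Sam     
Keyboard   | Sam     
Headphones | Eli     
Notebook   | Eli     
Cable      | Sam     
Mouse      | Sam     


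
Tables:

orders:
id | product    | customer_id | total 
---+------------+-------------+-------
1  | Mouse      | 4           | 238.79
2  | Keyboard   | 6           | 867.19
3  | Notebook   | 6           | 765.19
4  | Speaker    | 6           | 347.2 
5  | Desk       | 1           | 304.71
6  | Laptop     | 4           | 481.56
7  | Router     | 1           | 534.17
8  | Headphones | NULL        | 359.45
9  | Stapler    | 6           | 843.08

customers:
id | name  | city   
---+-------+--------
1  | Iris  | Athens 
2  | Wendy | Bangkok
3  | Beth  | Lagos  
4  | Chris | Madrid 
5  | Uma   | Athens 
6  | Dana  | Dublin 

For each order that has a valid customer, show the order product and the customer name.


INNER JOIN keeps only orders rows whose customer_id matches an id in customers. Walk through each order:
  - order 1 (Mouse): customer_id=4 -> matches Chris
  - order 2 (Keyboard): customer_id=6 -> matches Dana
  - order 3 (Notebook): customer_id=6 -> matches Dana
  - order 4 (Speaker): customer_id=6 -> matches Dana
  - order 5 (Desk): customer_id=1 -> matches Iris
  - order 6 (Laptop): customer_id=4 -> matches Chris
  - order 7 (Router): customer_id=1 -> matches Iris
  - order 8 (Headphones): customer_id=NULL, no match -> dropped
  - order 9 (Stapler): customer_id=6 -> matches Dana
So 1 of 9 rows is dropped.

SQL:
SELECT a.product, b.name AS customer
FROM orders a
INNER JOIN customers b ON a.customer_id = b.id

Result:
product  | customer
---------+---------
Mouse    | Chris   
Keyboard | Dana    
Notebook | Dana    
Speaker  | Dana    
Desk     | Iris    
Laptop   | Chris   
Router   | Iris    
Stapler  | Dana    


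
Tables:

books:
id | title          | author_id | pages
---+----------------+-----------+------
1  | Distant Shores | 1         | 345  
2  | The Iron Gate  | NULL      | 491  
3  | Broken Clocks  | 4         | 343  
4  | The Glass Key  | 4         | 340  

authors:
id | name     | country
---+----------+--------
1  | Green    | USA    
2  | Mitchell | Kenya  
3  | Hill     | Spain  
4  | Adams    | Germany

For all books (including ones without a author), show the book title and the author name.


LEFT JOIN keeps every row from books (the left table); where author_id has no match in authors, the author columns become NULL. Walk through each book:
  - book 1 (Distant Shores): author_id=1 -> matches Green
  - book 2 (The Iron Gate): author_id=NULL, no match -> kept with NULL
  - book 3 (Broken Clocks): author_id=4 -> matches Adams
  - book 4 (The Glass Key): author_id=4 -> matches Adams
All 4 rows appear; 1 has NULL author.

SQL:
SELECT a.title, b.name AS author
FROM books a
LEFT JOIN authors b ON a.author_id = b.id

Result:
title          | author
---------------+-------
Distant Shores | Green 
The Iron Gate  | NULL  
Broken Clocks  | Adams 
The Glass Key  | Adams 


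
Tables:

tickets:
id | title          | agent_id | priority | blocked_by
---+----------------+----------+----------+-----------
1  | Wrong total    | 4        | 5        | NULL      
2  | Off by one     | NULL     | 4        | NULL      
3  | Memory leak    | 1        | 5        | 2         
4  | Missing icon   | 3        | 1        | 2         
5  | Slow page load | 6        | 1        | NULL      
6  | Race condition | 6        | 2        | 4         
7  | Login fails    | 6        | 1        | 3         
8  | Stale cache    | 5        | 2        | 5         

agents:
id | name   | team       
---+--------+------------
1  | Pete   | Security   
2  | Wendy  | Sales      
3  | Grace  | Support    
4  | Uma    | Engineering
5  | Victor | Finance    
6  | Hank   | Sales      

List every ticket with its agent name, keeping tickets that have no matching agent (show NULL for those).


LEFT JOIN keeps every row from tickets (the left table); where agent_id has no match in agents, the agent columns become NULL. Walk through each ticket:
  - ticket 1 (Wrong total): agent_id=4 -> matches Uma
  - ticket 2 (Off by one): agent_id=NULL, no match -> kept with NULL
  - ticket 3 (Memory leak): agent_id=1 -> matches Pete
  - ticket 4 (Missing icon): agent_id=3 -> matches Grace
  - ticket 5 (Slow page load): agent_id=6 -> matches Hank
  - ticket 6 (Race condition): agent_id=6 -> matches Hank
  - ticket 7 (Login fails): agent_id=6 -> matches Hank
  - ticket 8 (Stale cache): agent_id=5 -> matches Victor
All 8 rows appear; 1 has NULL agent.

SQL:
SELECT a.title, b.name AS agent
FROM tickets a
LEFT JOIN agents b ON a.agent_id = b.id

Result:
title          | agent 
---------------+-------
Wrong total    | Uma   
Off by one     | NULL  
Memory leak    | Pete  
Missing icon   | Grace 
Slow page load | Hank  
Race condition | Hank  
Login fails    | Hank  
Stale cache    | Victor
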